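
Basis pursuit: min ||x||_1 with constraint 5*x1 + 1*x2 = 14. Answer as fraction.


Axis intercepts:
  x1 = 14/5, x2 = 0: L1 = 14/5
  x1 = 0, x2 = 14: L1 = 14
x* = (14/5, 0)
||x*||_1 = 14/5.

14/5


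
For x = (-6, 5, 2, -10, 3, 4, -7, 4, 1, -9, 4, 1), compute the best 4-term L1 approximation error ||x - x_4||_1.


Sorted |x_i| descending: [10, 9, 7, 6, 5, 4, 4, 4, 3, 2, 1, 1]
Keep top 4: [10, 9, 7, 6]
Tail entries: [5, 4, 4, 4, 3, 2, 1, 1]
L1 error = sum of tail = 24.

24


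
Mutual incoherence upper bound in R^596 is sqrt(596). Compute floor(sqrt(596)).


24^2 = 576 <= 596 < 625 = 25^2, so 24 <= sqrt(596) < 25.
floor(sqrt(596)) = 24.

24


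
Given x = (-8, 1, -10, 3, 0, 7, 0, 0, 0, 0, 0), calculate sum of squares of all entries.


Non-zero entries: [(0, -8), (1, 1), (2, -10), (3, 3), (5, 7)]
Squares: [64, 1, 100, 9, 49]
||x||_2^2 = sum = 223.

223


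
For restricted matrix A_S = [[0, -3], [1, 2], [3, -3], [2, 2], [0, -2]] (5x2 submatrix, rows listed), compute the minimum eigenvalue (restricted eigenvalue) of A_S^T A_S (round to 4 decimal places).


A_S^T A_S = [[14, -3], [-3, 30]].
trace = 44.
det = 411.
disc = trace^2 - 4*det = 1936 - 4*411 = 292.
sqrt(292) ≈ 17.088007.
lam_min = (44 - sqrt(292))/2 ≈ (44 - 17.088007)/2 = 13.4559965 ≈ 13.4560.

13.4560


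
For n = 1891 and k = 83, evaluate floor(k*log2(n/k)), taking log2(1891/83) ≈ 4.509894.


log2(n/k) = log2(1891/83) ≈ 4.509894.
k*log2(n/k) ≈ 83*4.509894 = 374.321202.
floor(374.321202) = 374.

374


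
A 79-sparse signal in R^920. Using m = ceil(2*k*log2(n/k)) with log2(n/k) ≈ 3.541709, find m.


log2(n/k) = log2(920/79) ≈ 3.541709.
2*k*log2(n/k) ≈ 2*79*3.541709 = 559.590022.
m = ceil(559.590022) = 560.

560


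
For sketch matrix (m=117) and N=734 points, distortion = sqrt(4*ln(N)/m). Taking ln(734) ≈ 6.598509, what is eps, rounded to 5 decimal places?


ln(734) ≈ 6.598509.
4*ln(N)/m ≈ 4*6.598509/117 ≈ 0.22559005.
eps = sqrt(0.22559005) ≈ 0.4749632 ≈ 0.47496.

0.47496


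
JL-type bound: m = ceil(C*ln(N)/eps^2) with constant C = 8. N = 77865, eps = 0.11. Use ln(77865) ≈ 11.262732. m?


ln(77865) ≈ 11.262732.
eps^2 = 0.11^2 = 0.0121.
C*ln(N)/eps^2 ≈ 8*11.262732/0.0121 ≈ 7446.4344.
m = ceil(7446.4344) = 7447.

7447


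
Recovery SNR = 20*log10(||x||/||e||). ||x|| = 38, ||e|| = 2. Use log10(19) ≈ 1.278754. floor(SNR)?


||x||/||e|| = 38/2 = 19.
log10(19) ≈ 1.278754.
20*log10(||x||/||e||) ≈ 20*1.278754 = 25.57508.
floor(25.57508) = 25.

25


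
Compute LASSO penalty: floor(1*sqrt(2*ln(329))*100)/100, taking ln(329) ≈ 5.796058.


ln(329) ≈ 5.796058.
2*ln(n) ≈ 11.592116.
sqrt(2*ln(n)) ≈ sqrt(11.592116) ≈ 3.40472.
lambda ≈ 1*3.40472 = 3.40472.
floor(lambda*100)/100 = 3.40.

3.40


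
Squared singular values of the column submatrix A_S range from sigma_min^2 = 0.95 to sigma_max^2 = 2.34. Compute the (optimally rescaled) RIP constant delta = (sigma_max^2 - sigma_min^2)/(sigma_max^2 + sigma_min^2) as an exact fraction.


lambda_max - lambda_min = 2.34 - 0.95 = 1.39.
lambda_max + lambda_min = 2.34 + 0.95 = 3.29.
delta = 1.39/3.29 = 139/329.

139/329


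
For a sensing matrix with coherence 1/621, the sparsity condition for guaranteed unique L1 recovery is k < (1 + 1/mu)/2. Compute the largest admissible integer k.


1/mu = 621.
1 + 1/mu = 622.
(1 + 1/mu)/2 = 311 is an integer and the inequality is strict, so k_max = 311 - 1 = 310.

310


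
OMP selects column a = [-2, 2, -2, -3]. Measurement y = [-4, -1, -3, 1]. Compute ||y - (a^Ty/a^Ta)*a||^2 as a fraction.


a^T a = 21.
a^T y = 9.
coeff = 9/21 = 3/7.
||r||^2 = 162/7.

162/7


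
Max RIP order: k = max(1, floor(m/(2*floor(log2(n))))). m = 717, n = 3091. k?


floor(log2(3091)) = 11.
2*11 = 22.
m/(2*floor(log2(n))) = 717/22 ≈ 32.5909.
floor = 32.
k = max(1, 32) = 32.

32


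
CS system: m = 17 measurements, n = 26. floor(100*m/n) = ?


100*m/n = 100*17/26 ≈ 65.3846.
floor = 65.

65


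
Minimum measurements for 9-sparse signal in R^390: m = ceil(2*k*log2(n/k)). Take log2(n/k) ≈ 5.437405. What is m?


log2(n/k) = log2(390/9) ≈ 5.437405.
2*k*log2(n/k) ≈ 2*9*5.437405 = 97.87329.
m = ceil(97.87329) = 98.

98


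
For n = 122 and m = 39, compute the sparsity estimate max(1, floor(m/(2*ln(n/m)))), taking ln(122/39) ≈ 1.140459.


n/m = 122/39.
ln(n/m) ≈ 1.140459.
2*ln(n/m) ≈ 2.280918.
m/(2*ln(n/m)) ≈ 39/2.280918 ≈ 17.0984.
floor = 17.
k_max = max(1, 17) = 17.

17


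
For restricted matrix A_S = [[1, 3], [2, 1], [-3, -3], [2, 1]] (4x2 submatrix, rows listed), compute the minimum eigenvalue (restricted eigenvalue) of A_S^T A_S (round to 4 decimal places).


A_S^T A_S = [[18, 16], [16, 20]].
trace = 38.
det = 104.
disc = trace^2 - 4*det = 1444 - 4*104 = 1028.
sqrt(1028) ≈ 32.062439.
lam_min = (38 - sqrt(1028))/2 ≈ (38 - 32.062439)/2 = 2.9687805 ≈ 2.9688.

2.9688


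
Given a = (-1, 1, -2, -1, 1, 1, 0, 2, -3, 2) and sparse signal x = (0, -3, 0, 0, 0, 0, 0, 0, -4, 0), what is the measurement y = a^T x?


Non-zero terms: ['1*-3', '-3*-4']
Products: [-3, 12]
y = sum = 9.

9


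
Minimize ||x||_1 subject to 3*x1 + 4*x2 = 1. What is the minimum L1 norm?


Axis intercepts:
  x1 = 1/3, x2 = 0: L1 = 1/3
  x1 = 0, x2 = 1/4: L1 = 1/4
x* = (0, 1/4)
||x*||_1 = 1/4.

1/4


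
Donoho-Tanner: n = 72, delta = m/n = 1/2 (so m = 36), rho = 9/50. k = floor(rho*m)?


m = 1/2*72 = 36.
rho = 9/50.
rho*m = 9/50*36 = 6.48.
k = floor(6.48) = 6.

6


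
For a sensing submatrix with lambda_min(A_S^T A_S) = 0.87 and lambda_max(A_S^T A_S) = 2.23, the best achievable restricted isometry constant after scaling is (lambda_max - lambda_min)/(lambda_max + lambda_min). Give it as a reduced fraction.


lambda_max - lambda_min = 2.23 - 0.87 = 1.36.
lambda_max + lambda_min = 2.23 + 0.87 = 3.10.
delta = 1.36/3.10 = 136/310 = 68/155.

68/155


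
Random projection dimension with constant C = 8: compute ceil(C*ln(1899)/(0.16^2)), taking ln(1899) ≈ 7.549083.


ln(1899) ≈ 7.549083.
eps^2 = 0.16^2 = 0.0256.
C*ln(N)/eps^2 ≈ 8*7.549083/0.0256 ≈ 2359.0884.
m = ceil(2359.0884) = 2360.

2360


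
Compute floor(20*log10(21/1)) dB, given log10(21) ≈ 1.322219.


||x||/||e|| = 21/1 = 21.
log10(21) ≈ 1.322219.
20*log10(||x||/||e||) ≈ 20*1.322219 = 26.44438.
floor(26.44438) = 26.

26


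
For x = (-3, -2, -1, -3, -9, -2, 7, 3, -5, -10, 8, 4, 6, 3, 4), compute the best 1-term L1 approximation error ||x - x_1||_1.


Sorted |x_i| descending: [10, 9, 8, 7, 6, 5, 4, 4, 3, 3, 3, 3, 2, 2, 1]
Keep top 1: [10]
Tail entries: [9, 8, 7, 6, 5, 4, 4, 3, 3, 3, 3, 2, 2, 1]
L1 error = sum of tail = 60.

60


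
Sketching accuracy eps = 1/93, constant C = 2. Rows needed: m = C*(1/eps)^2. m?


1/eps = 93.
(1/eps)^2 = 8649.
m = 2*8649 = 17298.

17298


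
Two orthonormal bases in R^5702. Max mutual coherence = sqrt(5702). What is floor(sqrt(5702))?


75^2 = 5625 <= 5702 < 5776 = 76^2, so 75 <= sqrt(5702) < 76.
floor(sqrt(5702)) = 75.

75


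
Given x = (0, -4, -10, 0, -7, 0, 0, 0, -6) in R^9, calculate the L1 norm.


Non-zero entries: [(1, -4), (2, -10), (4, -7), (8, -6)]
Absolute values: [4, 10, 7, 6]
||x||_1 = sum = 27.

27


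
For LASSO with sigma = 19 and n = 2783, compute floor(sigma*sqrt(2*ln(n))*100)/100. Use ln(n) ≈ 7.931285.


ln(2783) ≈ 7.931285.
2*ln(n) ≈ 15.86257.
sqrt(2*ln(n)) ≈ sqrt(15.86257) ≈ 3.982784.
lambda ≈ 19*3.982784 = 75.672896.
floor(lambda*100)/100 = 75.67.

75.67


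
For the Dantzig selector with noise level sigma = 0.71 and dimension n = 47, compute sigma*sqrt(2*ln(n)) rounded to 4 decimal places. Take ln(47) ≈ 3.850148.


ln(47) ≈ 3.850148.
2*ln(n) ≈ 7.700296.
sqrt(2*ln(n)) ≈ sqrt(7.700296) ≈ 2.774941.
threshold ≈ 0.71*2.774941 = 1.97020811 ≈ 1.9702.

1.9702


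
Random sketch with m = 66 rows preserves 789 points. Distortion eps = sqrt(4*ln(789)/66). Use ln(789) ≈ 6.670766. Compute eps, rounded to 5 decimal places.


ln(789) ≈ 6.670766.
4*ln(N)/m ≈ 4*6.670766/66 ≈ 0.40428885.
eps = sqrt(0.40428885) ≈ 0.6358371 ≈ 0.63584.

0.63584


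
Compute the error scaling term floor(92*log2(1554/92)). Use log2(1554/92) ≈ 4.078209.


log2(n/k) = log2(1554/92) ≈ 4.078209.
k*log2(n/k) ≈ 92*4.078209 = 375.195228.
floor(375.195228) = 375.

375


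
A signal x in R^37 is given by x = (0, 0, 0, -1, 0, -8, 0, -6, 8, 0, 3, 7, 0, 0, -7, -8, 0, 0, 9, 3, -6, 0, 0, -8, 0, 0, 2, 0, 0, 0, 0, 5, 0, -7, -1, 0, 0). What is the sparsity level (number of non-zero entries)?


Non-zero positions: [3, 5, 7, 8, 10, 11, 14, 15, 18, 19, 20, 23, 26, 31, 33, 34].
Sparsity = 16.

16


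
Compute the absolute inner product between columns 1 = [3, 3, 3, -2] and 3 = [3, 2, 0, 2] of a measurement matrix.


Inner product: 3*3 + 3*2 + 3*0 + -2*2
Products: [9, 6, 0, -4]
Sum = 11.
|dot| = 11.

11


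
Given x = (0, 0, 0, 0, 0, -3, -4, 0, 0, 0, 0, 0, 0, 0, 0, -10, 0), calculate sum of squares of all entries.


Non-zero entries: [(5, -3), (6, -4), (15, -10)]
Squares: [9, 16, 100]
||x||_2^2 = sum = 125.

125


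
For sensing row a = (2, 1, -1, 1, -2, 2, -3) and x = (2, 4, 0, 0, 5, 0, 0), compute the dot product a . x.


Non-zero terms: ['2*2', '1*4', '-2*5']
Products: [4, 4, -10]
y = sum = -2.

-2


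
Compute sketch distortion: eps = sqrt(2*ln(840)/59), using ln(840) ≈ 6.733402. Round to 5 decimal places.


ln(840) ≈ 6.733402.
2*ln(N)/m ≈ 2*6.733402/59 ≈ 0.22825092.
eps = sqrt(0.22825092) ≈ 0.4777561 ≈ 0.47776.

0.47776


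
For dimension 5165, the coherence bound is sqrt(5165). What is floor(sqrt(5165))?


71^2 = 5041 <= 5165 < 5184 = 72^2, so 71 <= sqrt(5165) < 72.
floor(sqrt(5165)) = 71.

71


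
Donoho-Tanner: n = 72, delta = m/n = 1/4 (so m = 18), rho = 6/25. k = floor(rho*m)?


m = 1/4*72 = 18.
rho = 6/25.
rho*m = 6/25*18 = 4.32.
k = floor(4.32) = 4.

4


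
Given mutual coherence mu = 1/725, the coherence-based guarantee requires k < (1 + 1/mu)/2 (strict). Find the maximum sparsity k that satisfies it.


1/mu = 725.
1 + 1/mu = 726.
(1 + 1/mu)/2 = 363 is an integer and the inequality is strict, so k_max = 363 - 1 = 362.

362


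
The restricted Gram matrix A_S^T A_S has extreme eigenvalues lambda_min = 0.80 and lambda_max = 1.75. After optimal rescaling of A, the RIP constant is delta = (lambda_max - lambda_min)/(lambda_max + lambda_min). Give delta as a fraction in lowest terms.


lambda_max - lambda_min = 1.75 - 0.80 = 0.95.
lambda_max + lambda_min = 1.75 + 0.80 = 2.55.
delta = 0.95/2.55 = 95/255 = 19/51.

19/51


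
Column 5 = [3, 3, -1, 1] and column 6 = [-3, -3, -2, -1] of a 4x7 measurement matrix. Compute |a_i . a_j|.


Inner product: 3*-3 + 3*-3 + -1*-2 + 1*-1
Products: [-9, -9, 2, -1]
Sum = -17.
|dot| = 17.

17


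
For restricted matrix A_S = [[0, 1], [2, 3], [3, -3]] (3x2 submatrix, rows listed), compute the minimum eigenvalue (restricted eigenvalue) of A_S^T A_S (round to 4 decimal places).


A_S^T A_S = [[13, -3], [-3, 19]].
trace = 32.
det = 238.
disc = trace^2 - 4*det = 1024 - 4*238 = 72.
sqrt(72) ≈ 8.485281.
lam_min = (32 - sqrt(72))/2 ≈ (32 - 8.485281)/2 = 11.7573595 ≈ 11.7574.

11.7574


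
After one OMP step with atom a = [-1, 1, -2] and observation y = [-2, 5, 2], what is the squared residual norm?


a^T a = 6.
a^T y = 3.
coeff = 3/6 = 1/2.
||r||^2 = 63/2.

63/2


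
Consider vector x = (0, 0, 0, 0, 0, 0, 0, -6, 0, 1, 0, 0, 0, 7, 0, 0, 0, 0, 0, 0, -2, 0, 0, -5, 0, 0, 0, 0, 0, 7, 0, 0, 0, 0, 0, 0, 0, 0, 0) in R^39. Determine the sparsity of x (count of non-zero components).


Non-zero positions: [7, 9, 13, 20, 23, 29].
Sparsity = 6.

6


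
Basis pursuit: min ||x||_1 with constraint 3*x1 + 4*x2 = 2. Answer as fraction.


Axis intercepts:
  x1 = 2/3, x2 = 0: L1 = 2/3
  x1 = 0, x2 = 1/2: L1 = 1/2
x* = (0, 1/2)
||x*||_1 = 1/2.

1/2


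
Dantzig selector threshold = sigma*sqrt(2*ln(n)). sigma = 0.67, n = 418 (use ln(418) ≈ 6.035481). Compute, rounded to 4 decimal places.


ln(418) ≈ 6.035481.
2*ln(n) ≈ 12.070962.
sqrt(2*ln(n)) ≈ sqrt(12.070962) ≈ 3.474329.
threshold ≈ 0.67*3.474329 = 2.32780043 ≈ 2.3278.

2.3278


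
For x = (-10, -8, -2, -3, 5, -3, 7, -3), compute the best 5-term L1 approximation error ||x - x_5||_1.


Sorted |x_i| descending: [10, 8, 7, 5, 3, 3, 3, 2]
Keep top 5: [10, 8, 7, 5, 3]
Tail entries: [3, 3, 2]
L1 error = sum of tail = 8.

8


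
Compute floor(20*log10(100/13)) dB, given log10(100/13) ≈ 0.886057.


||x||/||e|| = 100/13.
log10(100/13) ≈ 0.886057.
20*log10(||x||/||e||) ≈ 20*0.886057 = 17.72114.
floor(17.72114) = 17.

17


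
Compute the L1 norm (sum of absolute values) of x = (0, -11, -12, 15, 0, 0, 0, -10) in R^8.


Non-zero entries: [(1, -11), (2, -12), (3, 15), (7, -10)]
Absolute values: [11, 12, 15, 10]
||x||_1 = sum = 48.

48


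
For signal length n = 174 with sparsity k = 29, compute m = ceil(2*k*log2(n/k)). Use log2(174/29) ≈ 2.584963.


log2(n/k) = log2(174/29) ≈ 2.584963.
2*k*log2(n/k) ≈ 2*29*2.584963 = 149.927854.
m = ceil(149.927854) = 150.

150


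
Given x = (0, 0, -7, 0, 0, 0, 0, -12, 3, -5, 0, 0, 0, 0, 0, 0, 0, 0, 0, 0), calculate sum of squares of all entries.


Non-zero entries: [(2, -7), (7, -12), (8, 3), (9, -5)]
Squares: [49, 144, 9, 25]
||x||_2^2 = sum = 227.

227


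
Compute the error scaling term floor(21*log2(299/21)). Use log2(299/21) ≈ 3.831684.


log2(n/k) = log2(299/21) ≈ 3.831684.
k*log2(n/k) ≈ 21*3.831684 = 80.465364.
floor(80.465364) = 80.

80


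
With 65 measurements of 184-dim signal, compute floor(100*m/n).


100*m/n = 100*65/184 ≈ 35.3261.
floor = 35.

35


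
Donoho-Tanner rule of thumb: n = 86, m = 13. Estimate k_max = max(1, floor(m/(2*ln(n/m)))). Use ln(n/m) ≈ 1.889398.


n/m = 86/13.
ln(n/m) ≈ 1.889398.
2*ln(n/m) ≈ 3.778796.
m/(2*ln(n/m)) ≈ 13/3.778796 ≈ 3.4402.
floor = 3.
k_max = max(1, 3) = 3.

3


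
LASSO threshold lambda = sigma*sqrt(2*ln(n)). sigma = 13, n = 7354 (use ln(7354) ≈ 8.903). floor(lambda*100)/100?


ln(7354) ≈ 8.903.
2*ln(n) ≈ 17.806.
sqrt(2*ln(n)) ≈ sqrt(17.806) ≈ 4.219716.
lambda ≈ 13*4.219716 = 54.856308.
floor(lambda*100)/100 = 54.85.

54.85


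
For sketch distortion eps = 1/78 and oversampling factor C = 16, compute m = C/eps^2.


1/eps = 78.
(1/eps)^2 = 6084.
m = 16*6084 = 97344.

97344


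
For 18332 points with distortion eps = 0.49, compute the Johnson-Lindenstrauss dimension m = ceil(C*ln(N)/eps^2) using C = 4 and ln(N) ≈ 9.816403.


ln(18332) ≈ 9.816403.
eps^2 = 0.49^2 = 0.2401.
C*ln(N)/eps^2 ≈ 4*9.816403/0.2401 ≈ 163.5386.
m = ceil(163.5386) = 164.

164


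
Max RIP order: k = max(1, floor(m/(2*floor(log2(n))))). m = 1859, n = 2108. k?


floor(log2(2108)) = 11.
2*11 = 22.
m/(2*floor(log2(n))) = 1859/22 ≈ 84.5.
floor = 84.
k = max(1, 84) = 84.

84


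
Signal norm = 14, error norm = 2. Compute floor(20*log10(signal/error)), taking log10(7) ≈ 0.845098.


||x||/||e|| = 14/2 = 7.
log10(7) ≈ 0.845098.
20*log10(||x||/||e||) ≈ 20*0.845098 = 16.90196.
floor(16.90196) = 16.

16


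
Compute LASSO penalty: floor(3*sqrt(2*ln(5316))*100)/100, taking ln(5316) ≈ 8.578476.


ln(5316) ≈ 8.578476.
2*ln(n) ≈ 17.156952.
sqrt(2*ln(n)) ≈ sqrt(17.156952) ≈ 4.142095.
lambda ≈ 3*4.142095 = 12.426285.
floor(lambda*100)/100 = 12.42.

12.42


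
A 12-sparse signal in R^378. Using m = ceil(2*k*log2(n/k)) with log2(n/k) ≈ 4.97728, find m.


log2(n/k) = log2(378/12) ≈ 4.97728.
2*k*log2(n/k) ≈ 2*12*4.97728 = 119.45472.
m = ceil(119.45472) = 120.

120


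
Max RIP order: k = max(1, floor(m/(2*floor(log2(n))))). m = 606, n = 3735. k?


floor(log2(3735)) = 11.
2*11 = 22.
m/(2*floor(log2(n))) = 606/22 ≈ 27.5455.
floor = 27.
k = max(1, 27) = 27.

27


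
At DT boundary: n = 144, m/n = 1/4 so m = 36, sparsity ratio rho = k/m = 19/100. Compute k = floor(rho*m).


m = 1/4*144 = 36.
rho = 19/100.
rho*m = 19/100*36 = 6.84.
k = floor(6.84) = 6.

6


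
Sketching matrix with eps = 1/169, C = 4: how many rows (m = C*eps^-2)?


1/eps = 169.
(1/eps)^2 = 28561.
m = 4*28561 = 114244.

114244


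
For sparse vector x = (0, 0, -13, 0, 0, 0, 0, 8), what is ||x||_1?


Non-zero entries: [(2, -13), (7, 8)]
Absolute values: [13, 8]
||x||_1 = sum = 21.

21


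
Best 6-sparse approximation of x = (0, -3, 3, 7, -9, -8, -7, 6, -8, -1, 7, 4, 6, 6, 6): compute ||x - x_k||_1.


Sorted |x_i| descending: [9, 8, 8, 7, 7, 7, 6, 6, 6, 6, 4, 3, 3, 1, 0]
Keep top 6: [9, 8, 8, 7, 7, 7]
Tail entries: [6, 6, 6, 6, 4, 3, 3, 1, 0]
L1 error = sum of tail = 35.

35


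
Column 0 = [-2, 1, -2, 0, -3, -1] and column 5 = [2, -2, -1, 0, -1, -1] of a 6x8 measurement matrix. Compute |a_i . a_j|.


Inner product: -2*2 + 1*-2 + -2*-1 + 0*0 + -3*-1 + -1*-1
Products: [-4, -2, 2, 0, 3, 1]
Sum = 0.
|dot| = 0.

0


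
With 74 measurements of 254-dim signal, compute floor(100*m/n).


100*m/n = 100*74/254 ≈ 29.1339.
floor = 29.

29


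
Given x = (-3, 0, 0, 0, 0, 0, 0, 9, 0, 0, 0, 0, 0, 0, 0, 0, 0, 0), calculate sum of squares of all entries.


Non-zero entries: [(0, -3), (7, 9)]
Squares: [9, 81]
||x||_2^2 = sum = 90.

90


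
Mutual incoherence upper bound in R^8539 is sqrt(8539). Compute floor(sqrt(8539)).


92^2 = 8464 <= 8539 < 8649 = 93^2, so 92 <= sqrt(8539) < 93.
floor(sqrt(8539)) = 92.

92


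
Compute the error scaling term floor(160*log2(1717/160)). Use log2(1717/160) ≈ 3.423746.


log2(n/k) = log2(1717/160) ≈ 3.423746.
k*log2(n/k) ≈ 160*3.423746 = 547.79936.
floor(547.79936) = 547.

547


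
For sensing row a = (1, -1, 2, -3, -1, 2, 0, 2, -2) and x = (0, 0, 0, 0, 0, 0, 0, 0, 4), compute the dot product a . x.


Non-zero terms: ['-2*4']
Products: [-8]
y = sum = -8.

-8


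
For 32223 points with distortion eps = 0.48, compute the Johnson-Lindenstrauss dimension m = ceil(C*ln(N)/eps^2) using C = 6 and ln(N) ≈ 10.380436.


ln(32223) ≈ 10.380436.
eps^2 = 0.48^2 = 0.2304.
C*ln(N)/eps^2 ≈ 6*10.380436/0.2304 ≈ 270.3239.
m = ceil(270.3239) = 271.

271


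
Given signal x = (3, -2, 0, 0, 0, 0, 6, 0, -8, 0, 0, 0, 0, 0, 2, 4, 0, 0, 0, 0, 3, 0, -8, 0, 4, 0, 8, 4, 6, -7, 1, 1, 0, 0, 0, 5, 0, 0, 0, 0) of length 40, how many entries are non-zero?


Non-zero positions: [0, 1, 6, 8, 14, 15, 20, 22, 24, 26, 27, 28, 29, 30, 31, 35].
Sparsity = 16.

16


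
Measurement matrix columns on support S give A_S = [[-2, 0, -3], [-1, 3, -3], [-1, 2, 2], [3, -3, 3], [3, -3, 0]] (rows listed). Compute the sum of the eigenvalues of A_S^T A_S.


Sum of eigenvalues of A_S^T A_S = trace(A_S^T A_S) = sum of squared column norms of A_S.
A_S^T A_S diagonal: [24, 31, 31].
trace = 24 + 31 + 31 = 86.

86


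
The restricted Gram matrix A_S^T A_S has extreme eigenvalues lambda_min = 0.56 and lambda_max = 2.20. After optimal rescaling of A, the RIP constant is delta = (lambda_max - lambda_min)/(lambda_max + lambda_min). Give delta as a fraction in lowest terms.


lambda_max - lambda_min = 2.20 - 0.56 = 1.64.
lambda_max + lambda_min = 2.20 + 0.56 = 2.76.
delta = 1.64/2.76 = 164/276 = 41/69.

41/69


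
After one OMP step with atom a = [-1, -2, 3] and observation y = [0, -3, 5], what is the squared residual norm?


a^T a = 14.
a^T y = 21.
coeff = 21/14 = 3/2.
||r||^2 = 5/2.

5/2


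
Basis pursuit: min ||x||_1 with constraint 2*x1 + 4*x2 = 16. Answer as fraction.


Axis intercepts:
  x1 = 8, x2 = 0: L1 = 8
  x1 = 0, x2 = 4: L1 = 4
x* = (0, 4)
||x*||_1 = 4.

4


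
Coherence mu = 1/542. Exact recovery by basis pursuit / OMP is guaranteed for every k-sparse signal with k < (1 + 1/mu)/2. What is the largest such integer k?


1/mu = 542.
1 + 1/mu = 543.
(1 + 1/mu)/2 = 271.5 is not an integer, so k_max = floor(271.5) = 271.

271


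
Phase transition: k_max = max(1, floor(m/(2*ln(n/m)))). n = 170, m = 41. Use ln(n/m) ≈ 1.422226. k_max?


n/m = 170/41.
ln(n/m) ≈ 1.422226.
2*ln(n/m) ≈ 2.844452.
m/(2*ln(n/m)) ≈ 41/2.844452 ≈ 14.414.
floor = 14.
k_max = max(1, 14) = 14.

14


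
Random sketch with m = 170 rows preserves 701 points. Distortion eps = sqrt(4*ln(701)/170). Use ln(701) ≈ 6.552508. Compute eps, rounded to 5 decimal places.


ln(701) ≈ 6.552508.
4*ln(N)/m ≈ 4*6.552508/170 ≈ 0.15417666.
eps = sqrt(0.15417666) ≈ 0.3926534 ≈ 0.39265.

0.39265


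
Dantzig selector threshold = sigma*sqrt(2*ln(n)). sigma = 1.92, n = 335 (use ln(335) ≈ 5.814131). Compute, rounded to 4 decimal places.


ln(335) ≈ 5.814131.
2*ln(n) ≈ 11.628262.
sqrt(2*ln(n)) ≈ sqrt(11.628262) ≈ 3.410024.
threshold ≈ 1.92*3.410024 = 6.54724608 ≈ 6.5472.

6.5472


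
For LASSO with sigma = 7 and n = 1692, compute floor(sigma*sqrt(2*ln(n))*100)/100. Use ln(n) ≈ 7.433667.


ln(1692) ≈ 7.433667.
2*ln(n) ≈ 14.867334.
sqrt(2*ln(n)) ≈ sqrt(14.867334) ≈ 3.855818.
lambda ≈ 7*3.855818 = 26.990726.
floor(lambda*100)/100 = 26.99.

26.99


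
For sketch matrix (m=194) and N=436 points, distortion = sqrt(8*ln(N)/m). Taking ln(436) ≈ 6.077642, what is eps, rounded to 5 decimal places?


ln(436) ≈ 6.077642.
8*ln(N)/m ≈ 8*6.077642/194 ≈ 0.25062441.
eps = sqrt(0.25062441) ≈ 0.500624 ≈ 0.50062.

0.50062


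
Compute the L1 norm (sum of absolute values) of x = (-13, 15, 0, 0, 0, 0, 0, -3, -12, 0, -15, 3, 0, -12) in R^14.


Non-zero entries: [(0, -13), (1, 15), (7, -3), (8, -12), (10, -15), (11, 3), (13, -12)]
Absolute values: [13, 15, 3, 12, 15, 3, 12]
||x||_1 = sum = 73.

73


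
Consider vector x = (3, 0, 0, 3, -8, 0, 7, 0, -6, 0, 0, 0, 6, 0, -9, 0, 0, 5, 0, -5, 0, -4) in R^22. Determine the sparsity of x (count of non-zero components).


Non-zero positions: [0, 3, 4, 6, 8, 12, 14, 17, 19, 21].
Sparsity = 10.

10


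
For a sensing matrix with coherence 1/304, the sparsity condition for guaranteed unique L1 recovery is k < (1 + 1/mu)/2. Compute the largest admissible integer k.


1/mu = 304.
1 + 1/mu = 305.
(1 + 1/mu)/2 = 152.5 is not an integer, so k_max = floor(152.5) = 152.

152


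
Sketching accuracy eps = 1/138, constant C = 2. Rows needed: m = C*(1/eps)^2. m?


1/eps = 138.
(1/eps)^2 = 19044.
m = 2*19044 = 38088.

38088


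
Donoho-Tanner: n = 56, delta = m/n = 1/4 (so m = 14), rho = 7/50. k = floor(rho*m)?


m = 1/4*56 = 14.
rho = 7/50.
rho*m = 7/50*14 = 1.96.
k = floor(1.96) = 1.

1


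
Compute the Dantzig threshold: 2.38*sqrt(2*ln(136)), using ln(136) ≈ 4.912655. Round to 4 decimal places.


ln(136) ≈ 4.912655.
2*ln(n) ≈ 9.82531.
sqrt(2*ln(n)) ≈ sqrt(9.82531) ≈ 3.134535.
threshold ≈ 2.38*3.134535 = 7.4601933 ≈ 7.4602.

7.4602


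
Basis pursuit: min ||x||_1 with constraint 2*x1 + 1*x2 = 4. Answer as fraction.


Axis intercepts:
  x1 = 2, x2 = 0: L1 = 2
  x1 = 0, x2 = 4: L1 = 4
x* = (2, 0)
||x*||_1 = 2.

2


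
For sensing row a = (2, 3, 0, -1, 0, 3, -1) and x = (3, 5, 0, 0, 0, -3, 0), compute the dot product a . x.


Non-zero terms: ['2*3', '3*5', '3*-3']
Products: [6, 15, -9]
y = sum = 12.

12


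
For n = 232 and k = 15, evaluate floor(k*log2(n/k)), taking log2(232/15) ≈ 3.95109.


log2(n/k) = log2(232/15) ≈ 3.95109.
k*log2(n/k) ≈ 15*3.95109 = 59.26635.
floor(59.26635) = 59.

59


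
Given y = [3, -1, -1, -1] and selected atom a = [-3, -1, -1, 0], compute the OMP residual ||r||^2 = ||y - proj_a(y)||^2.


a^T a = 11.
a^T y = -7.
coeff = -7/11 = -7/11.
||r||^2 = 83/11.

83/11


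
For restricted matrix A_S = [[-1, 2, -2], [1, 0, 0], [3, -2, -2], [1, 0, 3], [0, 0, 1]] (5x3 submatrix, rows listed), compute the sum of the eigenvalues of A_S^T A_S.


Sum of eigenvalues of A_S^T A_S = trace(A_S^T A_S) = sum of squared column norms of A_S.
A_S^T A_S diagonal: [12, 8, 18].
trace = 12 + 8 + 18 = 38.

38


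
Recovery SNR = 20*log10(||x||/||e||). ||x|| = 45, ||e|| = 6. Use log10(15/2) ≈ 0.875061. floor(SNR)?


||x||/||e|| = 45/6 = 15/2.
log10(15/2) ≈ 0.875061.
20*log10(||x||/||e||) ≈ 20*0.875061 = 17.50122.
floor(17.50122) = 17.

17


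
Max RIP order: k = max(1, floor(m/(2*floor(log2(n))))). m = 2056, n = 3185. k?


floor(log2(3185)) = 11.
2*11 = 22.
m/(2*floor(log2(n))) = 2056/22 ≈ 93.4545.
floor = 93.
k = max(1, 93) = 93.

93


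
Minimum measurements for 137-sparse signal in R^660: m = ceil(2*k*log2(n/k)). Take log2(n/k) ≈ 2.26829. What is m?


log2(n/k) = log2(660/137) ≈ 2.26829.
2*k*log2(n/k) ≈ 2*137*2.26829 = 621.51146.
m = ceil(621.51146) = 622.

622


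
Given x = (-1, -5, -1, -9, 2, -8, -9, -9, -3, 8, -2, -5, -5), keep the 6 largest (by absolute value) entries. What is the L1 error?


Sorted |x_i| descending: [9, 9, 9, 8, 8, 5, 5, 5, 3, 2, 2, 1, 1]
Keep top 6: [9, 9, 9, 8, 8, 5]
Tail entries: [5, 5, 3, 2, 2, 1, 1]
L1 error = sum of tail = 19.

19


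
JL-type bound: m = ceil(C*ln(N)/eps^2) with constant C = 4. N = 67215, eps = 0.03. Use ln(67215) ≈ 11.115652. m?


ln(67215) ≈ 11.115652.
eps^2 = 0.03^2 = 0.0009.
C*ln(N)/eps^2 ≈ 4*11.115652/0.0009 ≈ 49402.8978.
m = ceil(49402.8978) = 49403.

49403


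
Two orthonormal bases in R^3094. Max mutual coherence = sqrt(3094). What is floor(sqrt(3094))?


55^2 = 3025 <= 3094 < 3136 = 56^2, so 55 <= sqrt(3094) < 56.
floor(sqrt(3094)) = 55.

55


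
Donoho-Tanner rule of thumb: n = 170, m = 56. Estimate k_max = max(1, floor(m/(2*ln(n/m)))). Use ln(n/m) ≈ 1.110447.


n/m = 170/56 = 85/28.
ln(n/m) ≈ 1.110447.
2*ln(n/m) ≈ 2.220894.
m/(2*ln(n/m)) ≈ 56/2.220894 ≈ 25.2151.
floor = 25.
k_max = max(1, 25) = 25.

25


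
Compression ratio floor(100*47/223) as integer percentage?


100*m/n = 100*47/223 ≈ 21.0762.
floor = 21.

21


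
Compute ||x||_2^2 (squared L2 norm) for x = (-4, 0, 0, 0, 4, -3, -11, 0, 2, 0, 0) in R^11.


Non-zero entries: [(0, -4), (4, 4), (5, -3), (6, -11), (8, 2)]
Squares: [16, 16, 9, 121, 4]
||x||_2^2 = sum = 166.

166


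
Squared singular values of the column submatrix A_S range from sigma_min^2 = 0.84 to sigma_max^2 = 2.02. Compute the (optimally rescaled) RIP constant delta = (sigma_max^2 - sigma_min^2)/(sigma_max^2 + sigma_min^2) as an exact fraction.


lambda_max - lambda_min = 2.02 - 0.84 = 1.18.
lambda_max + lambda_min = 2.02 + 0.84 = 2.86.
delta = 1.18/2.86 = 118/286 = 59/143.

59/143


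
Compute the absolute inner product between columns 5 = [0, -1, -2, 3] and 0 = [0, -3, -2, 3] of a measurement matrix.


Inner product: 0*0 + -1*-3 + -2*-2 + 3*3
Products: [0, 3, 4, 9]
Sum = 16.
|dot| = 16.

16


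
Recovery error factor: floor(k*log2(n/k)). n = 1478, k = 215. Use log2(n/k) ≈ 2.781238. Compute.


log2(n/k) = log2(1478/215) ≈ 2.781238.
k*log2(n/k) ≈ 215*2.781238 = 597.96617.
floor(597.96617) = 597.

597


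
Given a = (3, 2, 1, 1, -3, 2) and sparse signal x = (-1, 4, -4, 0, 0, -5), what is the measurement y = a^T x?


Non-zero terms: ['3*-1', '2*4', '1*-4', '2*-5']
Products: [-3, 8, -4, -10]
y = sum = -9.

-9


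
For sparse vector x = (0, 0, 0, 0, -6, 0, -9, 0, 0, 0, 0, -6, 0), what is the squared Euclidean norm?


Non-zero entries: [(4, -6), (6, -9), (11, -6)]
Squares: [36, 81, 36]
||x||_2^2 = sum = 153.

153


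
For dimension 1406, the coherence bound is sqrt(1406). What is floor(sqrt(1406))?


37^2 = 1369 <= 1406 < 1444 = 38^2, so 37 <= sqrt(1406) < 38.
floor(sqrt(1406)) = 37.

37


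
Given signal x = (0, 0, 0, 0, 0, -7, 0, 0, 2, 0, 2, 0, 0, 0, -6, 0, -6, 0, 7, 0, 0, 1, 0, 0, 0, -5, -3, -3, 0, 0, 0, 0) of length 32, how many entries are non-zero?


Non-zero positions: [5, 8, 10, 14, 16, 18, 21, 25, 26, 27].
Sparsity = 10.

10


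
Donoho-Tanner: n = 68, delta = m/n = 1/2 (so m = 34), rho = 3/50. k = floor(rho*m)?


m = 1/2*68 = 34.
rho = 3/50.
rho*m = 3/50*34 = 2.04.
k = floor(2.04) = 2.

2


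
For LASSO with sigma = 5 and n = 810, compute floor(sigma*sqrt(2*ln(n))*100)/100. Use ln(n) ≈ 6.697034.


ln(810) ≈ 6.697034.
2*ln(n) ≈ 13.394068.
sqrt(2*ln(n)) ≈ sqrt(13.394068) ≈ 3.659791.
lambda ≈ 5*3.659791 = 18.298955.
floor(lambda*100)/100 = 18.29.

18.29


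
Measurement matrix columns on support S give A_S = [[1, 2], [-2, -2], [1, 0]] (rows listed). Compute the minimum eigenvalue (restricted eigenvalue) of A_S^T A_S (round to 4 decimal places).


A_S^T A_S = [[6, 6], [6, 8]].
trace = 14.
det = 12.
disc = trace^2 - 4*det = 196 - 4*12 = 148.
sqrt(148) ≈ 12.165525.
lam_min = (14 - sqrt(148))/2 ≈ (14 - 12.165525)/2 = 0.9172375 ≈ 0.9172.

0.9172


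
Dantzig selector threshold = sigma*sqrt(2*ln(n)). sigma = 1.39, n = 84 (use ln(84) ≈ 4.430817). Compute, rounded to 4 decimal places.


ln(84) ≈ 4.430817.
2*ln(n) ≈ 8.861634.
sqrt(2*ln(n)) ≈ sqrt(8.861634) ≈ 2.97685.
threshold ≈ 1.39*2.97685 = 4.1378215 ≈ 4.1378.

4.1378


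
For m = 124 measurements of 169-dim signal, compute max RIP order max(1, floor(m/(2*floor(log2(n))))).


floor(log2(169)) = 7.
2*7 = 14.
m/(2*floor(log2(n))) = 124/14 ≈ 8.8571.
floor = 8.
k = max(1, 8) = 8.

8


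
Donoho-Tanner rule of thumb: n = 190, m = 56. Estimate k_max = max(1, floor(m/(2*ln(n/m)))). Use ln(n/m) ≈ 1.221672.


n/m = 190/56 = 95/28.
ln(n/m) ≈ 1.221672.
2*ln(n/m) ≈ 2.443344.
m/(2*ln(n/m)) ≈ 56/2.443344 ≈ 22.9194.
floor = 22.
k_max = max(1, 22) = 22.

22


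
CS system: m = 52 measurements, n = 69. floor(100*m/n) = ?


100*m/n = 100*52/69 ≈ 75.3623.
floor = 75.

75


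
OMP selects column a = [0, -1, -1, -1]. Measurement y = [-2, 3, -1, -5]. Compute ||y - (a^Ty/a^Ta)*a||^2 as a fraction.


a^T a = 3.
a^T y = 3.
coeff = 3/3 = 1.
||r||^2 = 36.

36


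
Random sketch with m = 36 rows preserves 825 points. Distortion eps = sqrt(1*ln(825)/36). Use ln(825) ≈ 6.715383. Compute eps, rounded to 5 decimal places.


ln(825) ≈ 6.715383.
1*ln(N)/m ≈ 1*6.715383/36 ≈ 0.18653842.
eps = sqrt(0.18653842) ≈ 0.4319009 ≈ 0.43190.

0.43190


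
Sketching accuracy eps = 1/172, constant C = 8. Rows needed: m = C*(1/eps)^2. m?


1/eps = 172.
(1/eps)^2 = 29584.
m = 8*29584 = 236672.

236672


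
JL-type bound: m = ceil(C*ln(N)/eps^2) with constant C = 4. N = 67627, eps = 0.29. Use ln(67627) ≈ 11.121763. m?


ln(67627) ≈ 11.121763.
eps^2 = 0.29^2 = 0.0841.
C*ln(N)/eps^2 ≈ 4*11.121763/0.0841 ≈ 528.978.
m = ceil(528.978) = 529.

529


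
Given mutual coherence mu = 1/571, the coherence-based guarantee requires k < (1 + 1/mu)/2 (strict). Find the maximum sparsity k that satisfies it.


1/mu = 571.
1 + 1/mu = 572.
(1 + 1/mu)/2 = 286 is an integer and the inequality is strict, so k_max = 286 - 1 = 285.

285


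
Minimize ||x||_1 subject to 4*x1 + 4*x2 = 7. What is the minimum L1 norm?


Axis intercepts:
  x1 = 7/4, x2 = 0: L1 = 7/4
  x1 = 0, x2 = 7/4: L1 = 7/4
x* = (7/4, 0)
||x*||_1 = 7/4.

7/4


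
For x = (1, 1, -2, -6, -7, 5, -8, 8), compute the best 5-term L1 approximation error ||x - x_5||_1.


Sorted |x_i| descending: [8, 8, 7, 6, 5, 2, 1, 1]
Keep top 5: [8, 8, 7, 6, 5]
Tail entries: [2, 1, 1]
L1 error = sum of tail = 4.

4


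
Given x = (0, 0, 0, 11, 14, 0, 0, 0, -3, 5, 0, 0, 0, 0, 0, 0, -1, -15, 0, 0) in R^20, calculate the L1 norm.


Non-zero entries: [(3, 11), (4, 14), (8, -3), (9, 5), (16, -1), (17, -15)]
Absolute values: [11, 14, 3, 5, 1, 15]
||x||_1 = sum = 49.

49


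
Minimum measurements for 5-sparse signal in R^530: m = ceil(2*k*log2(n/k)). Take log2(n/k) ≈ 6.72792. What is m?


log2(n/k) = log2(530/5) ≈ 6.72792.
2*k*log2(n/k) ≈ 2*5*6.72792 = 67.2792.
m = ceil(67.2792) = 68.

68


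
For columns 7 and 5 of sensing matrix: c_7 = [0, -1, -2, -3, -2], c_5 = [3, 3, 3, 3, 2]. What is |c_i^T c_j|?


Inner product: 0*3 + -1*3 + -2*3 + -3*3 + -2*2
Products: [0, -3, -6, -9, -4]
Sum = -22.
|dot| = 22.

22


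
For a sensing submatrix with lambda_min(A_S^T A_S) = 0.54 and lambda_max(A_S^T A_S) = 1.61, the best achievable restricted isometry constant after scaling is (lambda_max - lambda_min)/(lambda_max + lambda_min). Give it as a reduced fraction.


lambda_max - lambda_min = 1.61 - 0.54 = 1.07.
lambda_max + lambda_min = 1.61 + 0.54 = 2.15.
delta = 1.07/2.15 = 107/215.

107/215


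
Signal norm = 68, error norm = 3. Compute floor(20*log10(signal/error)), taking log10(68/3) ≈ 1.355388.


||x||/||e|| = 68/3.
log10(68/3) ≈ 1.355388.
20*log10(||x||/||e||) ≈ 20*1.355388 = 27.10776.
floor(27.10776) = 27.

27


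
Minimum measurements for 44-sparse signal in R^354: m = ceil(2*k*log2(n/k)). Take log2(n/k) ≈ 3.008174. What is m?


log2(n/k) = log2(354/44) ≈ 3.008174.
2*k*log2(n/k) ≈ 2*44*3.008174 = 264.719312.
m = ceil(264.719312) = 265.

265


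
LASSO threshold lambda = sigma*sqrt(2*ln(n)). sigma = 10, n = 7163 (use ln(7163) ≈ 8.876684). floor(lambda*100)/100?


ln(7163) ≈ 8.876684.
2*ln(n) ≈ 17.753368.
sqrt(2*ln(n)) ≈ sqrt(17.753368) ≈ 4.213475.
lambda ≈ 10*4.213475 = 42.13475.
floor(lambda*100)/100 = 42.13.

42.13


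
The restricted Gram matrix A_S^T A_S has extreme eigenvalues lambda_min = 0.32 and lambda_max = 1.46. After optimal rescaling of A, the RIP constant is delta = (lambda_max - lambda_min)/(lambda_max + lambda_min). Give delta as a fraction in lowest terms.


lambda_max - lambda_min = 1.46 - 0.32 = 1.14.
lambda_max + lambda_min = 1.46 + 0.32 = 1.78.
delta = 1.14/1.78 = 114/178 = 57/89.

57/89


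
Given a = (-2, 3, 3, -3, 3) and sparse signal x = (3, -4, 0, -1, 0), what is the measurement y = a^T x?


Non-zero terms: ['-2*3', '3*-4', '-3*-1']
Products: [-6, -12, 3]
y = sum = -15.

-15


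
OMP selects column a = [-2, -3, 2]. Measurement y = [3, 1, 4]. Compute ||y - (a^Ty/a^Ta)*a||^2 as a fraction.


a^T a = 17.
a^T y = -1.
coeff = -1/17 = -1/17.
||r||^2 = 441/17.

441/17


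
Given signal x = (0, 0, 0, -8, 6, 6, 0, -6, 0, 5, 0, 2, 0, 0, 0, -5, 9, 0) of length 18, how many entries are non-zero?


Non-zero positions: [3, 4, 5, 7, 9, 11, 15, 16].
Sparsity = 8.

8


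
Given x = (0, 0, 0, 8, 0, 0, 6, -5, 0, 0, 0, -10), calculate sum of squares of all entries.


Non-zero entries: [(3, 8), (6, 6), (7, -5), (11, -10)]
Squares: [64, 36, 25, 100]
||x||_2^2 = sum = 225.

225


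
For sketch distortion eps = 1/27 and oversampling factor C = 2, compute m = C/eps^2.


1/eps = 27.
(1/eps)^2 = 729.
m = 2*729 = 1458.

1458


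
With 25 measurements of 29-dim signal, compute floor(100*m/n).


100*m/n = 100*25/29 ≈ 86.2069.
floor = 86.

86


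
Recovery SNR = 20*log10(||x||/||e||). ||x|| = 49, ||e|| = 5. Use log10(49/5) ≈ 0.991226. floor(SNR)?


||x||/||e|| = 49/5.
log10(49/5) ≈ 0.991226.
20*log10(||x||/||e||) ≈ 20*0.991226 = 19.82452.
floor(19.82452) = 19.

19


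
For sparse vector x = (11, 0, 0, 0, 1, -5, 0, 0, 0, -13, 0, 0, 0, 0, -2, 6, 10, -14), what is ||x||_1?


Non-zero entries: [(0, 11), (4, 1), (5, -5), (9, -13), (14, -2), (15, 6), (16, 10), (17, -14)]
Absolute values: [11, 1, 5, 13, 2, 6, 10, 14]
||x||_1 = sum = 62.

62


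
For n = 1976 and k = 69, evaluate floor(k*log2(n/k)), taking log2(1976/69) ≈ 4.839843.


log2(n/k) = log2(1976/69) ≈ 4.839843.
k*log2(n/k) ≈ 69*4.839843 = 333.949167.
floor(333.949167) = 333.

333


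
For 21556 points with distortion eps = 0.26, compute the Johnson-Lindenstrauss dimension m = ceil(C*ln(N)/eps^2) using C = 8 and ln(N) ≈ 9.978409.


ln(21556) ≈ 9.978409.
eps^2 = 0.26^2 = 0.0676.
C*ln(N)/eps^2 ≈ 8*9.978409/0.0676 ≈ 1180.8768.
m = ceil(1180.8768) = 1181.

1181


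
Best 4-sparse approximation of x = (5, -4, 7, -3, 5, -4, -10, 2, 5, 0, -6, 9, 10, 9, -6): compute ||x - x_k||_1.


Sorted |x_i| descending: [10, 10, 9, 9, 7, 6, 6, 5, 5, 5, 4, 4, 3, 2, 0]
Keep top 4: [10, 10, 9, 9]
Tail entries: [7, 6, 6, 5, 5, 5, 4, 4, 3, 2, 0]
L1 error = sum of tail = 47.

47


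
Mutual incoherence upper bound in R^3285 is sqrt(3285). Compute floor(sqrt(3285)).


57^2 = 3249 <= 3285 < 3364 = 58^2, so 57 <= sqrt(3285) < 58.
floor(sqrt(3285)) = 57.

57


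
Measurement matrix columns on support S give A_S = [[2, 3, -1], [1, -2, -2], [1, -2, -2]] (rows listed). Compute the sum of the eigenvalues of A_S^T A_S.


Sum of eigenvalues of A_S^T A_S = trace(A_S^T A_S) = sum of squared column norms of A_S.
A_S^T A_S diagonal: [6, 17, 9].
trace = 6 + 17 + 9 = 32.

32


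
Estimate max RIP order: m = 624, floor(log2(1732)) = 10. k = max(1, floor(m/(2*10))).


floor(log2(1732)) = 10.
2*10 = 20.
m/(2*floor(log2(n))) = 624/20 ≈ 31.2.
floor = 31.
k = max(1, 31) = 31.

31


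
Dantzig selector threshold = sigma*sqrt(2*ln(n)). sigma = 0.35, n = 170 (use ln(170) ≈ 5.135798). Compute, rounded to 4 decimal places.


ln(170) ≈ 5.135798.
2*ln(n) ≈ 10.271596.
sqrt(2*ln(n)) ≈ sqrt(10.271596) ≈ 3.204933.
threshold ≈ 0.35*3.204933 = 1.12172655 ≈ 1.1217.

1.1217


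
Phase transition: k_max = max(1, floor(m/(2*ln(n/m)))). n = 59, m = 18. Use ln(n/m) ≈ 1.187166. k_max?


n/m = 59/18.
ln(n/m) ≈ 1.187166.
2*ln(n/m) ≈ 2.374332.
m/(2*ln(n/m)) ≈ 18/2.374332 ≈ 7.5811.
floor = 7.
k_max = max(1, 7) = 7.

7


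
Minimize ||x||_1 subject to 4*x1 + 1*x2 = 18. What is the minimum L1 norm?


Axis intercepts:
  x1 = 9/2, x2 = 0: L1 = 9/2
  x1 = 0, x2 = 18: L1 = 18
x* = (9/2, 0)
||x*||_1 = 9/2.

9/2


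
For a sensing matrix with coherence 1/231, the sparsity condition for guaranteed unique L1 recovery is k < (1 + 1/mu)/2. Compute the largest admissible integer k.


1/mu = 231.
1 + 1/mu = 232.
(1 + 1/mu)/2 = 116 is an integer and the inequality is strict, so k_max = 116 - 1 = 115.

115


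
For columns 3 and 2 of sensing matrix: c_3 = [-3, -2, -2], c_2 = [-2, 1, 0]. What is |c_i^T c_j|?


Inner product: -3*-2 + -2*1 + -2*0
Products: [6, -2, 0]
Sum = 4.
|dot| = 4.

4


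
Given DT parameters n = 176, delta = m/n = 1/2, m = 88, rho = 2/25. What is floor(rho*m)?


m = 1/2*176 = 88.
rho = 2/25.
rho*m = 2/25*88 = 7.04.
k = floor(7.04) = 7.

7


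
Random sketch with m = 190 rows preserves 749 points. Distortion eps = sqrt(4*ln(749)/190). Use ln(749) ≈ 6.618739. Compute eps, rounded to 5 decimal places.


ln(749) ≈ 6.618739.
4*ln(N)/m ≈ 4*6.618739/190 ≈ 0.13934187.
eps = sqrt(0.13934187) ≈ 0.3732852 ≈ 0.37329.

0.37329


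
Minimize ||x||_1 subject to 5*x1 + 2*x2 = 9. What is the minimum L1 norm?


Axis intercepts:
  x1 = 9/5, x2 = 0: L1 = 9/5
  x1 = 0, x2 = 9/2: L1 = 9/2
x* = (9/5, 0)
||x*||_1 = 9/5.

9/5


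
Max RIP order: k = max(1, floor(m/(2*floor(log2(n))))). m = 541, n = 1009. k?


floor(log2(1009)) = 9.
2*9 = 18.
m/(2*floor(log2(n))) = 541/18 ≈ 30.0556.
floor = 30.
k = max(1, 30) = 30.

30


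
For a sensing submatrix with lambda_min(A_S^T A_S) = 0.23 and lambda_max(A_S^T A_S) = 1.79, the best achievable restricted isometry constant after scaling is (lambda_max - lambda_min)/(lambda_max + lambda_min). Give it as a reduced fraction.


lambda_max - lambda_min = 1.79 - 0.23 = 1.56.
lambda_max + lambda_min = 1.79 + 0.23 = 2.02.
delta = 1.56/2.02 = 156/202 = 78/101.

78/101


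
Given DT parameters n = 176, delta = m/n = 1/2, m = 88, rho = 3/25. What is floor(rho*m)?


m = 1/2*176 = 88.
rho = 3/25.
rho*m = 3/25*88 = 10.56.
k = floor(10.56) = 10.

10


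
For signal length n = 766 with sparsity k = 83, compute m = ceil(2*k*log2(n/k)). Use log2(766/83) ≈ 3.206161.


log2(n/k) = log2(766/83) ≈ 3.206161.
2*k*log2(n/k) ≈ 2*83*3.206161 = 532.222726.
m = ceil(532.222726) = 533.

533


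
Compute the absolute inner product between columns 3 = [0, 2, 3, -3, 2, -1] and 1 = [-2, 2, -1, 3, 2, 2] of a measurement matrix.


Inner product: 0*-2 + 2*2 + 3*-1 + -3*3 + 2*2 + -1*2
Products: [0, 4, -3, -9, 4, -2]
Sum = -6.
|dot| = 6.

6


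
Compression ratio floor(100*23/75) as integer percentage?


100*m/n = 100*23/75 ≈ 30.6667.
floor = 30.

30


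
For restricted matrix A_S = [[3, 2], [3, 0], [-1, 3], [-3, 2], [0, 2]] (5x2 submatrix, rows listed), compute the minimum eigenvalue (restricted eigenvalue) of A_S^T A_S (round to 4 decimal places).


A_S^T A_S = [[28, -3], [-3, 21]].
trace = 49.
det = 579.
disc = trace^2 - 4*det = 2401 - 4*579 = 85.
sqrt(85) ≈ 9.219544.
lam_min = (49 - sqrt(85))/2 ≈ (49 - 9.219544)/2 = 19.890228 ≈ 19.8902.

19.8902
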